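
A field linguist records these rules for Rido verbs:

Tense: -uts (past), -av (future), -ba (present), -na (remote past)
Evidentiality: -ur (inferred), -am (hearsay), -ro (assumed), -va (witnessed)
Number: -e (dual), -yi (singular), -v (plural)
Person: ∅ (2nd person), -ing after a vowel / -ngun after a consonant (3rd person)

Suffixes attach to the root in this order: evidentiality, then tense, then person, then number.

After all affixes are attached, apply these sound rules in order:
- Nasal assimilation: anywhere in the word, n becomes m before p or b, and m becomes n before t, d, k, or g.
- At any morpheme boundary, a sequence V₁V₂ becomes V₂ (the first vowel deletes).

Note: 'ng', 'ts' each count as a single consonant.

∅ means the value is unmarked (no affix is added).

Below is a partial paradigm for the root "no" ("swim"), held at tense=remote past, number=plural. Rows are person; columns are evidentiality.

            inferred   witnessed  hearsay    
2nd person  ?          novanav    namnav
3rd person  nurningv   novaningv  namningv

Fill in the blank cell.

nurnav

Attach evidentiality inferred -ur → nour.
Attach tense remote past -na → nourna.
person = 2nd person: zero marking, form stays nourna.
Attach number plural -v → nournav.
Nasal assimilation: no change.
Apply vowel deletion: nournav → nurnav.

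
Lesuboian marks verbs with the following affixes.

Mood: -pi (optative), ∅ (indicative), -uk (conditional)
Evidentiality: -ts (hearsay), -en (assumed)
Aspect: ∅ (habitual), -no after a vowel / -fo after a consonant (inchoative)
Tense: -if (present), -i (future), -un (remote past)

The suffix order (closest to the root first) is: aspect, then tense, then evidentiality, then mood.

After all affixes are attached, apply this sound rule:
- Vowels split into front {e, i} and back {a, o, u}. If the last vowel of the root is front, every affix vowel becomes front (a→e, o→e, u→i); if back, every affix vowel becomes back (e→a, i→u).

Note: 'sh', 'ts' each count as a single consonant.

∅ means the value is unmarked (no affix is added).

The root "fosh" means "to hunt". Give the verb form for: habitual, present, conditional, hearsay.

aspect = habitual: zero marking, form stays fosh.
Attach tense present -if → foshif.
Attach evidentiality hearsay -ts → foshifts.
Attach mood conditional -uk → foshiftsuk.
Apply vowel harmony: foshiftsuk → foshuftsuk.

foshuftsuk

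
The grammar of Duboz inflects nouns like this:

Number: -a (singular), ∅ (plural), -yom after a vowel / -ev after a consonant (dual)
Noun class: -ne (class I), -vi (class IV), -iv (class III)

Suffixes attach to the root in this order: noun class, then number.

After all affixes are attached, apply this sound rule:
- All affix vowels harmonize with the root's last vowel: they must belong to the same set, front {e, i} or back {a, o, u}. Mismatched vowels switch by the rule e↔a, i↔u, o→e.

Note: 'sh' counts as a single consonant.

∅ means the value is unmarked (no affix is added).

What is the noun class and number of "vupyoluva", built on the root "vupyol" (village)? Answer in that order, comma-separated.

Segment: vupyol-iv-a.
noun class: -iv → class III.
number: -a → singular.

class III, singular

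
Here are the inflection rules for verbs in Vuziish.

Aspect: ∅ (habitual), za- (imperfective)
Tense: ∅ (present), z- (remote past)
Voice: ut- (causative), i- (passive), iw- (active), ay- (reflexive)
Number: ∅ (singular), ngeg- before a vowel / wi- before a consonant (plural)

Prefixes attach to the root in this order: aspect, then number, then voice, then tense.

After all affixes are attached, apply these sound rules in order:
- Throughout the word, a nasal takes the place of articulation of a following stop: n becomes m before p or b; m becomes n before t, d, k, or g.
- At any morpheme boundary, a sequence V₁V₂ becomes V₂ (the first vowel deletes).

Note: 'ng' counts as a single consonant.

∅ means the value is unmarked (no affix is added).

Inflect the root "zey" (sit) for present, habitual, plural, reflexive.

aywizey

aspect = habitual: zero marking, form stays zey.
Attach number plural wi- (before consonant 'z') → wizey.
Attach voice reflexive ay- → aywizey.
tense = present: zero marking, form stays aywizey.
Nasal assimilation: no change.
Vowel deletion: no change.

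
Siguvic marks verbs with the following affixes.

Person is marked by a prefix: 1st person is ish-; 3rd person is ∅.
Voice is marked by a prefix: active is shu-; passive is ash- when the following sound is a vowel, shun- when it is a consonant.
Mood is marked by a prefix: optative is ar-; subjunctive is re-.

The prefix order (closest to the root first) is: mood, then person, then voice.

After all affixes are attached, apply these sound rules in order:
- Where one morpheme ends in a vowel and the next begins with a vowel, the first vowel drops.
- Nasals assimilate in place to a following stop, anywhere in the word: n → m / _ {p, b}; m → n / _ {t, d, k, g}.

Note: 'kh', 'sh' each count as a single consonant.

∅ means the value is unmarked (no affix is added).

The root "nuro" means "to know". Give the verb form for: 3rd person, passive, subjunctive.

shunrenuro

Attach mood subjunctive re- → renuro.
person = 3rd person: zero marking, form stays renuro.
Attach voice passive shun- (before consonant 'r') → shunrenuro.
Vowel deletion: no change.
Nasal assimilation: no change.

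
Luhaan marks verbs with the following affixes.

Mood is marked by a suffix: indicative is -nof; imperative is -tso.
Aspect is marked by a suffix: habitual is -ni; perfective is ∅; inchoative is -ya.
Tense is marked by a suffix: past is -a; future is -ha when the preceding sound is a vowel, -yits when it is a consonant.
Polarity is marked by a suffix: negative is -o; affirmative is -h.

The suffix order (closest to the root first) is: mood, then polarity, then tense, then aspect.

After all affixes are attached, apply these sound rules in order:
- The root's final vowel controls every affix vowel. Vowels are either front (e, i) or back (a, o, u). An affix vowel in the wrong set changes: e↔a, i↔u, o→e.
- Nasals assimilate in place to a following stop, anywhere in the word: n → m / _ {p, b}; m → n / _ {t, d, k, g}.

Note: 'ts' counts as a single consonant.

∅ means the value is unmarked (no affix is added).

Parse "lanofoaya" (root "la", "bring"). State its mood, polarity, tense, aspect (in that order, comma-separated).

Segment: la-nof-o-a-ya.
mood: -nof → indicative.
polarity: -o → negative.
tense: -a → past.
aspect: -ya → inchoative.

indicative, negative, past, inchoative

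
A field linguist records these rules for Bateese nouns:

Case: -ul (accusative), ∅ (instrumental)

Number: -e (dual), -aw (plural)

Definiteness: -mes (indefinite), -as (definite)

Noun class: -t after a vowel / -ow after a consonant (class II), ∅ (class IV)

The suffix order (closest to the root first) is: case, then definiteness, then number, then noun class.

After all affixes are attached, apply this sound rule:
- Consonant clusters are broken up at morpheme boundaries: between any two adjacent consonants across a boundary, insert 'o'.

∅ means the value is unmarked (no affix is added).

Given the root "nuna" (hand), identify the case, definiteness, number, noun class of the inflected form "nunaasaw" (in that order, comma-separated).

instrumental, definite, plural, class IV

Segment: nuna-as-aw.
case: ∅ → instrumental.
definiteness: -as → definite.
number: -aw → plural.
noun class: ∅ → class IV.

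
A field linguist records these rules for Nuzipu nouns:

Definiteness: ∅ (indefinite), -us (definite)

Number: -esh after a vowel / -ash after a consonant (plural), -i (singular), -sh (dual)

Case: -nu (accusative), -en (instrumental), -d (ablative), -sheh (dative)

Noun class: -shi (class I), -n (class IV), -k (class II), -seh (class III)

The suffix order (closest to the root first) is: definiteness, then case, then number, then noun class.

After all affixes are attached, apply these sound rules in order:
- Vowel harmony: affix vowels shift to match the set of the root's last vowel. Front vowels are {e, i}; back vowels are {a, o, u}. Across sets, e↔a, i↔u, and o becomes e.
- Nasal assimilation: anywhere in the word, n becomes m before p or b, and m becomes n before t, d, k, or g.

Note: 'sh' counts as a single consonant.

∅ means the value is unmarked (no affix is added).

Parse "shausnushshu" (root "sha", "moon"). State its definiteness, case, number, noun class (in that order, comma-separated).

definite, accusative, dual, class I

Segment: sha-us-nu-sh-shi.
definiteness: -us → definite.
case: -nu → accusative.
number: -sh → dual.
noun class: -shi → class I.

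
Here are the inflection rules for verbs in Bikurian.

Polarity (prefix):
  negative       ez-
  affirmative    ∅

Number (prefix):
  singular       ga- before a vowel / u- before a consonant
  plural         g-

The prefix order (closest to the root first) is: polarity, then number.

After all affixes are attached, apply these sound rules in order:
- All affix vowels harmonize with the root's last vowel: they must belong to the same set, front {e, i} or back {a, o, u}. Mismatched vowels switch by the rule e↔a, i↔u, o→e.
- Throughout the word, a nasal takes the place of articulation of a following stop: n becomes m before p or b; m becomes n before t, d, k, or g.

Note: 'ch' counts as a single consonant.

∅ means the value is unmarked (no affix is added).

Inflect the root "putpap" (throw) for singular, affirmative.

polarity = affirmative: zero marking, form stays putpap.
Attach number singular u- (before consonant 'p') → uputpap.
Vowel harmony: no change.
Nasal assimilation: no change.

uputpap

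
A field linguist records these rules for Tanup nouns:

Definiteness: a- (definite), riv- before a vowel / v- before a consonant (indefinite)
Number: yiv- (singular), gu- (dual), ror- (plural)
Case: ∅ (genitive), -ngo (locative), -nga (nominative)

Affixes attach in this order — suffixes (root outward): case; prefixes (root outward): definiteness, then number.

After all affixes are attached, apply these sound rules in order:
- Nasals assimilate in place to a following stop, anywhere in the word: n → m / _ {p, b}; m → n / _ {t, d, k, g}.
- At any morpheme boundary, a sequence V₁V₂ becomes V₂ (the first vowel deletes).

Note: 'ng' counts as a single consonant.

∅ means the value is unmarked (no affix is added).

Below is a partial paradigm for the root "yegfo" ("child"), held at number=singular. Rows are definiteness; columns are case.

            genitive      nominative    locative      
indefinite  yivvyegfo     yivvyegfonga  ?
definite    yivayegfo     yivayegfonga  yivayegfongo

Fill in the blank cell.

Attach definiteness indefinite v- (before consonant 'y') → vyegfo.
Attach case locative -ngo → vyegfongo.
Attach number singular yiv- → yivvyegfongo.
Nasal assimilation: no change.
Vowel deletion: no change.

yivvyegfongo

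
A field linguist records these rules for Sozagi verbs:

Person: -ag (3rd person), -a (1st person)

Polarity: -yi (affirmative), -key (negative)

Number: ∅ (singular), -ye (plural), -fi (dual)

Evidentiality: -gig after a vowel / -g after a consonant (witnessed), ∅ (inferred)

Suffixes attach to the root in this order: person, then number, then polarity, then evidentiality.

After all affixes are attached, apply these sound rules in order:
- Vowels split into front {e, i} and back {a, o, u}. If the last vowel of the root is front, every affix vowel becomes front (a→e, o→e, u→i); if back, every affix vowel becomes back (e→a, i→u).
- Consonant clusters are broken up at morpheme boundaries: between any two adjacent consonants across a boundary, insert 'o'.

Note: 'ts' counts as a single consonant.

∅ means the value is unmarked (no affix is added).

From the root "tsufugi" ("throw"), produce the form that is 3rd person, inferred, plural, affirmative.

tsufugiegoyeyi

Attach person 3rd person -ag → tsufugiag.
Attach number plural -ye → tsufugiagye.
Attach polarity affirmative -yi → tsufugiagyeyi.
evidentiality = inferred: zero marking, form stays tsufugiagyeyi.
Apply vowel harmony: tsufugiagyeyi → tsufugiegyeyi.
Apply epenthesis: tsufugiegyeyi → tsufugiegoyeyi.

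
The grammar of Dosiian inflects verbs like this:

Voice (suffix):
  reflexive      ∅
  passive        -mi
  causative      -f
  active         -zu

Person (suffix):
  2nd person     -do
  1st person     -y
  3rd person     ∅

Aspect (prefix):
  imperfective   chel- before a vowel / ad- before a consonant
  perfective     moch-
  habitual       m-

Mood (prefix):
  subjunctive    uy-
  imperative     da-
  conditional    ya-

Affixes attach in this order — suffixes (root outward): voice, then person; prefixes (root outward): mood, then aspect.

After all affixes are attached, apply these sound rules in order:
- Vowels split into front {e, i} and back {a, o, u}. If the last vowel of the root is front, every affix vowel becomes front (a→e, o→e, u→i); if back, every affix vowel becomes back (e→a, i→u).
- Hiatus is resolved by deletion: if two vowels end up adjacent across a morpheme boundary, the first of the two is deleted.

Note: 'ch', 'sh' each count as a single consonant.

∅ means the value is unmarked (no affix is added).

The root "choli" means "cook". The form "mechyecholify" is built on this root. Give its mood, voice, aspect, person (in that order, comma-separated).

conditional, causative, perfective, 1st person

Segment: moch-ya-choli-f-y.
mood: ya- → conditional.
voice: -f → causative.
aspect: moch- → perfective.
person: -y → 1st person.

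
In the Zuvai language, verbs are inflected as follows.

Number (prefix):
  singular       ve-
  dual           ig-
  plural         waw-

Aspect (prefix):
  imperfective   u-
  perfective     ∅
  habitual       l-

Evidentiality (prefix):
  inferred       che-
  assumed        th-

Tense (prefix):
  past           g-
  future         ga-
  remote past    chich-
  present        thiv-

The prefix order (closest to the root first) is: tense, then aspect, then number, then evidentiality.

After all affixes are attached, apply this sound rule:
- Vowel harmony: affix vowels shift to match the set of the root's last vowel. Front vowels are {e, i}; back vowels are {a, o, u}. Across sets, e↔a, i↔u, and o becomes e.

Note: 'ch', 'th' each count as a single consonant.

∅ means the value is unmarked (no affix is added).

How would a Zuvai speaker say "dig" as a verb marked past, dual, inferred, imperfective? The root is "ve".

cheigigve

Attach tense past g- → gve.
Attach aspect imperfective u- → ugve.
Attach number dual ig- → igugve.
Attach evidentiality inferred che- → cheigugve.
Apply vowel harmony: cheigugve → cheigigve.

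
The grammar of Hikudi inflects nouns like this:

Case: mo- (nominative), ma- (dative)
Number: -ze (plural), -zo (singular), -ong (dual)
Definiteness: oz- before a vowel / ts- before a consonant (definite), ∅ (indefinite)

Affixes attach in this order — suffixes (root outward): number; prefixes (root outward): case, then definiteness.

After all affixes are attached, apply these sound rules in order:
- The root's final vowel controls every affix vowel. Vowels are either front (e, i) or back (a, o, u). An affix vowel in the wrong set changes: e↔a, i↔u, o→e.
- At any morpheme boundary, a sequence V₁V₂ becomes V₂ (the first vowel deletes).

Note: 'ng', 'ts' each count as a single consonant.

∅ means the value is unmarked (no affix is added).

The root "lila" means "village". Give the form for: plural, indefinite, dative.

Attach number plural -ze → lilaze.
Attach case dative ma- → malilaze.
definiteness = indefinite: zero marking, form stays malilaze.
Apply vowel harmony: malilaze → malilaza.
Vowel deletion: no change.

malilaza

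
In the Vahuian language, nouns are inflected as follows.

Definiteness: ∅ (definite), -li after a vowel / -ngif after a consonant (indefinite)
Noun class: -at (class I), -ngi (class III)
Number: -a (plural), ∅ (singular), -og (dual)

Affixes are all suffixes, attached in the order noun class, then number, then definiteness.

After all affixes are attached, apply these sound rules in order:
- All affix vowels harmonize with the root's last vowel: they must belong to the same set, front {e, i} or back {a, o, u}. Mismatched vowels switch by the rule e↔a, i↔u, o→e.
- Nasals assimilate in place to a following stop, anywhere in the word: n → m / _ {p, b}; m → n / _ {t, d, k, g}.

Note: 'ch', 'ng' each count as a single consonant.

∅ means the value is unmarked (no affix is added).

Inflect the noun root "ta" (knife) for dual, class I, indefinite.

Attach noun class class I -at → taat.
Attach number dual -og → taatog.
Attach definiteness indefinite -ngif (after consonant 'g') → taatogngif.
Apply vowel harmony: taatogngif → taatognguf.
Nasal assimilation: no change.

taatognguf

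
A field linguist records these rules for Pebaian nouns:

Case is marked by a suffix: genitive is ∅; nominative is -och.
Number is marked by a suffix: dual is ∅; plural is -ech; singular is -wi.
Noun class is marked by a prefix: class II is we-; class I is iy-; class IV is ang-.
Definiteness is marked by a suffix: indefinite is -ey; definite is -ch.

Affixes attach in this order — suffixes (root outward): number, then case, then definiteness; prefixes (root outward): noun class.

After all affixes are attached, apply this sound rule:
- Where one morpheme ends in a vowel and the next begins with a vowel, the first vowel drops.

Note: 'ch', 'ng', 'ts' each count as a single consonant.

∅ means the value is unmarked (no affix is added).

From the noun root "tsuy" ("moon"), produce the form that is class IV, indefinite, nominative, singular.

Attach noun class class IV ang- → angtsuy.
Attach number singular -wi → angtsuywi.
Attach case nominative -och → angtsuywioch.
Attach definiteness indefinite -ey → angtsuywiochey.
Apply vowel deletion: angtsuywiochey → angtsuywochey.

angtsuywochey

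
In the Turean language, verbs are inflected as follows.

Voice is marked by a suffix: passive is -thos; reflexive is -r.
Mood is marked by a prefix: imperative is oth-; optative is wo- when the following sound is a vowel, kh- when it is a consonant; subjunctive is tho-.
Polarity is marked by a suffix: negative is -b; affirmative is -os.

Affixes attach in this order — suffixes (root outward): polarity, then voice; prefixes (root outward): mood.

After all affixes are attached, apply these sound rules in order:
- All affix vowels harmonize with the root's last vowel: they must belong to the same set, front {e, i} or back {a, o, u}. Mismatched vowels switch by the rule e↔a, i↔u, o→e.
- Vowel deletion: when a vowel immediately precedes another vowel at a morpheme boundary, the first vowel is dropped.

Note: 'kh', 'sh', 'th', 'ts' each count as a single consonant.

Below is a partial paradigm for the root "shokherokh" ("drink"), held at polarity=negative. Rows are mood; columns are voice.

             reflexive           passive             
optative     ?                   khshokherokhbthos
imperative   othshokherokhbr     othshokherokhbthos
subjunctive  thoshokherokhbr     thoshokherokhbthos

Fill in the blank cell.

khshokherokhbr

Attach polarity negative -b → shokherokhb.
Attach mood optative kh- (before consonant 'sh') → khshokherokhb.
Attach voice reflexive -r → khshokherokhbr.
Vowel harmony: no change.
Vowel deletion: no change.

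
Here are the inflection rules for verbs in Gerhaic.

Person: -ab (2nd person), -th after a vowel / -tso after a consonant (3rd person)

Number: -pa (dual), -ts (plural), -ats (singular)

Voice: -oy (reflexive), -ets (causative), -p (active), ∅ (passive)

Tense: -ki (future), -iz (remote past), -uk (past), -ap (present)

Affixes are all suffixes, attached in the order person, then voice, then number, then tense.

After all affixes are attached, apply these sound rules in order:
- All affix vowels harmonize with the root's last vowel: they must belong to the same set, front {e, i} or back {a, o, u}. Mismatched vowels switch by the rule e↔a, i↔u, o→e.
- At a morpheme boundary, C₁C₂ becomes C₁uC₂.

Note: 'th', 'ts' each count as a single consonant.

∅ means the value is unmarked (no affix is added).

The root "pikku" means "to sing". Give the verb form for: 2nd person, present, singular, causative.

Attach person 2nd person -ab → pikkuab.
Attach voice causative -ets → pikkuabets.
Attach number singular -ats → pikkuabetsats.
Attach tense present -ap → pikkuabetsatsap.
Apply vowel harmony: pikkuabetsatsap → pikkuabatsatsap.
Epenthesis: no change.

pikkuabatsatsap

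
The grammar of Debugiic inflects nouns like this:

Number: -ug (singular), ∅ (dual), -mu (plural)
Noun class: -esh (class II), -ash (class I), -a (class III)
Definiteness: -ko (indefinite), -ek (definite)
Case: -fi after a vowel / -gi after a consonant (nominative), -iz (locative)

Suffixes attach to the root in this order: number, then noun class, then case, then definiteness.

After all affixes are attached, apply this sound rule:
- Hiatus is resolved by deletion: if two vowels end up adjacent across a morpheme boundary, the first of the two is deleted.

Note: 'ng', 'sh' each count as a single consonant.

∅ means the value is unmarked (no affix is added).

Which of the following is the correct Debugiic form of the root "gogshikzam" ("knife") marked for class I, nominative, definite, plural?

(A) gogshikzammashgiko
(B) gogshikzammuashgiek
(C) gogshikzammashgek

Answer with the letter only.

C

Attach number plural -mu → gogshikzammu.
Attach noun class class I -ash → gogshikzammuash.
Attach case nominative -gi (after consonant 'sh') → gogshikzammuashgi.
Attach definiteness definite -ek → gogshikzammuashgiek.
Apply vowel deletion: gogshikzammuashgiek → gogshikzammashgek.
So the correct form is gogshikzammashgek, option (C).
(B) gogshikzammuashgiek is wrong: it fails to apply the sound rule(s).
(A) gogshikzammashgiko is wrong: it uses indefinite instead of definite for definiteness.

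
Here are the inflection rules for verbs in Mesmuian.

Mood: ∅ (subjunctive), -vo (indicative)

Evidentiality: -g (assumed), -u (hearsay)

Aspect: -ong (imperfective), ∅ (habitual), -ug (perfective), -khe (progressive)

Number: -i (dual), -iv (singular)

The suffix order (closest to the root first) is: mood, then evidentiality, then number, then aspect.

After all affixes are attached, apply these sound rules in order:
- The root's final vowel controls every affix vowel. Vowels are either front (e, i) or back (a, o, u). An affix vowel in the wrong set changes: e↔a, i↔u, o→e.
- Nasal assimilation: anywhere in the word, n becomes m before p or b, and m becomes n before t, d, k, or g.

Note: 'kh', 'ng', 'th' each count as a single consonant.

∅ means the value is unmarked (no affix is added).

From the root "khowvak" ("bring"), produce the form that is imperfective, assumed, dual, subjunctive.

mood = subjunctive: zero marking, form stays khowvak.
Attach evidentiality assumed -g → khowvakg.
Attach number dual -i → khowvakgi.
Attach aspect imperfective -ong → khowvakgiong.
Apply vowel harmony: khowvakgiong → khowvakguong.
Nasal assimilation: no change.

khowvakguong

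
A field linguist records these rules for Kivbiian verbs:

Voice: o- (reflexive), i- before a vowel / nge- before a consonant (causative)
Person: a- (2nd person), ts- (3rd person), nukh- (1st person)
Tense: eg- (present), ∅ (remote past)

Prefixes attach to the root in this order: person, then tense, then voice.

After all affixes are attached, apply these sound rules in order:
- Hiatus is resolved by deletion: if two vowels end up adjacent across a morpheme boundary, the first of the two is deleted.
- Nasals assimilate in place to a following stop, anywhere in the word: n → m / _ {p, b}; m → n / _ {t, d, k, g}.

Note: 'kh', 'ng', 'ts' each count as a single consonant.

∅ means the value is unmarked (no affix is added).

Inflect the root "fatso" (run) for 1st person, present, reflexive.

egnukhfatso

Attach person 1st person nukh- → nukhfatso.
Attach tense present eg- → egnukhfatso.
Attach voice reflexive o- → oegnukhfatso.
Apply vowel deletion: oegnukhfatso → egnukhfatso.
Nasal assimilation: no change.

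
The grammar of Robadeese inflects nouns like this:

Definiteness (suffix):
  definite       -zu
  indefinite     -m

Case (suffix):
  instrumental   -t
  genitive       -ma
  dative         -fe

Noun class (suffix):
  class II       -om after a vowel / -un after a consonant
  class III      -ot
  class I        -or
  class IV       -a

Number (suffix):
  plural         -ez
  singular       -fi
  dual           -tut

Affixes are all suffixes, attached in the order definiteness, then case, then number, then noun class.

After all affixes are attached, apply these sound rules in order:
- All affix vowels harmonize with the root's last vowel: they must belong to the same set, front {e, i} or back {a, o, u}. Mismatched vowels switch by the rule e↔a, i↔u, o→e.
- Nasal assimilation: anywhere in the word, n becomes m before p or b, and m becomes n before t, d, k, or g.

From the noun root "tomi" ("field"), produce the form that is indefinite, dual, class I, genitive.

Attach definiteness indefinite -m → tomim.
Attach case genitive -ma → tomimma.
Attach number dual -tut → tomimmatut.
Attach noun class class I -or → tomimmatutor.
Apply vowel harmony: tomimmatutor → tomimmetiter.
Nasal assimilation: no change.

tomimmetiter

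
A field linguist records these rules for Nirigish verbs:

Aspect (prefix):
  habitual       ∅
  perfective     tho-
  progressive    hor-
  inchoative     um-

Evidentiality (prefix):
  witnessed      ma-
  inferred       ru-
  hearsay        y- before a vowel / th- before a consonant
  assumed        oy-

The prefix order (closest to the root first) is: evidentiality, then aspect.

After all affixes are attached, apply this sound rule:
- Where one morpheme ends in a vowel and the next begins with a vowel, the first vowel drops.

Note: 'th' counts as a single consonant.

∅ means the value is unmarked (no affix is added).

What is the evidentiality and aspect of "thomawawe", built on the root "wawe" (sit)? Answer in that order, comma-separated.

Segment: tho-ma-wawe.
evidentiality: ma- → witnessed.
aspect: tho- → perfective.

witnessed, perfective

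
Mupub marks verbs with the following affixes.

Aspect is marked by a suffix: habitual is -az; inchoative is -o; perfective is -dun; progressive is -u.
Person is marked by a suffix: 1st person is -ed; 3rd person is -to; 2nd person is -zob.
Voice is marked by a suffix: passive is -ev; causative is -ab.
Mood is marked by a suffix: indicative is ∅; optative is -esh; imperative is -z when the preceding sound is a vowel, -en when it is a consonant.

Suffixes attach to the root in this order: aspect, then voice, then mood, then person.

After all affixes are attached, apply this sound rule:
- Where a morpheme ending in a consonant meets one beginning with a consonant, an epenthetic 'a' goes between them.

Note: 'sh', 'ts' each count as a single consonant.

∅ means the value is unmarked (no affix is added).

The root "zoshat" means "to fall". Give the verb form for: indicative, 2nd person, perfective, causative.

Attach aspect perfective -dun → zoshatdun.
Attach voice causative -ab → zoshatdunab.
mood = indicative: zero marking, form stays zoshatdunab.
Attach person 2nd person -zob → zoshatdunabzob.
Apply epenthesis: zoshatdunabzob → zoshatadunabazob.

zoshatadunabazob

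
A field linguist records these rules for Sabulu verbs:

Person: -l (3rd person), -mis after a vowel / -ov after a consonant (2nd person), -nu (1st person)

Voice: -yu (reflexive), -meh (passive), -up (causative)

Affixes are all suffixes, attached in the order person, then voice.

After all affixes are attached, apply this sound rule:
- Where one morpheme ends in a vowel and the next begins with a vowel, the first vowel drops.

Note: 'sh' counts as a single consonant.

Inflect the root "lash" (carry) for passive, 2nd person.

lashovmeh

Attach person 2nd person -ov (after consonant 'sh') → lashov.
Attach voice passive -meh → lashovmeh.
Vowel deletion: no change.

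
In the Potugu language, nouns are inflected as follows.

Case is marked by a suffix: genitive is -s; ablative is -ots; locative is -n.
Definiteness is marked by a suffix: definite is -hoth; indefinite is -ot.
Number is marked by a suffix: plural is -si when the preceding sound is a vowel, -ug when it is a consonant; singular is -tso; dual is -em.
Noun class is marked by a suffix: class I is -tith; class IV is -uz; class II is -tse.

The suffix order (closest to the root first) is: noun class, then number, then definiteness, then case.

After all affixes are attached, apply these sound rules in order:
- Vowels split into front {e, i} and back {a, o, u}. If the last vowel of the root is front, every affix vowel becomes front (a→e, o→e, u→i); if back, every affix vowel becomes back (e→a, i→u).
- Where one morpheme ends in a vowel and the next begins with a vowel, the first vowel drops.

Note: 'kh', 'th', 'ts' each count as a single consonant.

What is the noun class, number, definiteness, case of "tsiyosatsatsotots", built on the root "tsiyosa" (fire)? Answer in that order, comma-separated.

class II, singular, indefinite, ablative

Segment: tsiyosa-tse-tso-ot-ots.
noun class: -tse → class II.
number: -tso → singular.
definiteness: -ot → indefinite.
case: -ots → ablative.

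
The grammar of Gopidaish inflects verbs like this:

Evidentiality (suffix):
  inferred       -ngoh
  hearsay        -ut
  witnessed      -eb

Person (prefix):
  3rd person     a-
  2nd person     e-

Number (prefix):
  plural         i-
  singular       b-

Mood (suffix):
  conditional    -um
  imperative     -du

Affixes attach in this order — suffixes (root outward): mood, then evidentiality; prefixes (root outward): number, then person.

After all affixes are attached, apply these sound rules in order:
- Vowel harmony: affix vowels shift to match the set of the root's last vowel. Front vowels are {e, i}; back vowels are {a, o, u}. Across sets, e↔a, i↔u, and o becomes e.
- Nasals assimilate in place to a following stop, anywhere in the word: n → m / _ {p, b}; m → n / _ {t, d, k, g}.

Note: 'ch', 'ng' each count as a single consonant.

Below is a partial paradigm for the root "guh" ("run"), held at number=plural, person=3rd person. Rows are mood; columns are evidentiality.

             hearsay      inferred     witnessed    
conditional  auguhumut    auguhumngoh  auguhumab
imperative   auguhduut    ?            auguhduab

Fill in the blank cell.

auguhdungoh

Attach number plural i- → iguh.
Attach mood imperative -du → iguhdu.
Attach evidentiality inferred -ngoh → iguhdungoh.
Attach person 3rd person a- → aiguhdungoh.
Apply vowel harmony: aiguhdungoh → auguhdungoh.
Nasal assimilation: no change.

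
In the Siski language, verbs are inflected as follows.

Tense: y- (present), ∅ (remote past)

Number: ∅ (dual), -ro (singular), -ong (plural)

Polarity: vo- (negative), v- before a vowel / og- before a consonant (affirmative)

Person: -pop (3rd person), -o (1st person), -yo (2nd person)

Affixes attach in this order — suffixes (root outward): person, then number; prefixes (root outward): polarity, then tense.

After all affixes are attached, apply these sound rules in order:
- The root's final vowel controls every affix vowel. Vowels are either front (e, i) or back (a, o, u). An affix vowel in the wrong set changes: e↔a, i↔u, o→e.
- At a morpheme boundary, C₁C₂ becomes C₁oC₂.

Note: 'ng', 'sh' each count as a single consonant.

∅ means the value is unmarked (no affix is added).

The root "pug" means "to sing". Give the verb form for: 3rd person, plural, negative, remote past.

vopugopopong

Attach person 3rd person -pop → pugpop.
Attach number plural -ong → pugpopong.
Attach polarity negative vo- → vopugpopong.
tense = remote past: zero marking, form stays vopugpopong.
Vowel harmony: no change.
Apply epenthesis: vopugpopong → vopugopopong.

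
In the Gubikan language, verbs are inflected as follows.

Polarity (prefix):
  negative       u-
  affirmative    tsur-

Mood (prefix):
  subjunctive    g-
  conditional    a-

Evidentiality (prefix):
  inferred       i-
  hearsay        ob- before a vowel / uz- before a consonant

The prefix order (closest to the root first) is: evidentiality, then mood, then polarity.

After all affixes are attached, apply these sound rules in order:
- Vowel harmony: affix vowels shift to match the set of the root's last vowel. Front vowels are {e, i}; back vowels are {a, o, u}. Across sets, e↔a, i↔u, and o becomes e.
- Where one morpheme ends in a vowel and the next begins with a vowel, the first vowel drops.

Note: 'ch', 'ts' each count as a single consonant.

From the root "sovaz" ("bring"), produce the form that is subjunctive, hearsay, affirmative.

tsurguzsovaz

Attach evidentiality hearsay uz- (before consonant 's') → uzsovaz.
Attach mood subjunctive g- → guzsovaz.
Attach polarity affirmative tsur- → tsurguzsovaz.
Vowel harmony: no change.
Vowel deletion: no change.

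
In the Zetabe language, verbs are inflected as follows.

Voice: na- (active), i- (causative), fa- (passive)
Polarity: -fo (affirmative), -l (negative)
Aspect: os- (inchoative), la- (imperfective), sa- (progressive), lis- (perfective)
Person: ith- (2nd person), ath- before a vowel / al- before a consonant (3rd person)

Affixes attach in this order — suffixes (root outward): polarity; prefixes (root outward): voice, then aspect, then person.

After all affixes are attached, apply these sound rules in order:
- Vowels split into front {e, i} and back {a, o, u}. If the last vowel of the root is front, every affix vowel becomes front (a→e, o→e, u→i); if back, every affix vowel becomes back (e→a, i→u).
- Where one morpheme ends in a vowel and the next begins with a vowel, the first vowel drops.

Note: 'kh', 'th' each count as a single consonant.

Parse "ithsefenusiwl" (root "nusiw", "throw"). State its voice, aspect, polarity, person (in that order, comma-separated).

Segment: ith-sa-fa-nusiw-l.
voice: fa- → passive.
aspect: sa- → progressive.
polarity: -l → negative.
person: ith- → 2nd person.

passive, progressive, negative, 2nd person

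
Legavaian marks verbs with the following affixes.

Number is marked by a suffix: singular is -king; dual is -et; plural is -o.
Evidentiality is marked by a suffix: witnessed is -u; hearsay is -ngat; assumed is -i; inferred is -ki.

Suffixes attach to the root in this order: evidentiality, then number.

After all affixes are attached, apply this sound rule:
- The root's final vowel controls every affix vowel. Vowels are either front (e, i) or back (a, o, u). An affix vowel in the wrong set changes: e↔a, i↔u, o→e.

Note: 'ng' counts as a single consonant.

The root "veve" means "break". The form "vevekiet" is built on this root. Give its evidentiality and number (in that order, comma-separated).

Segment: veve-ki-et.
evidentiality: -ki → inferred.
number: -et → dual.

inferred, dual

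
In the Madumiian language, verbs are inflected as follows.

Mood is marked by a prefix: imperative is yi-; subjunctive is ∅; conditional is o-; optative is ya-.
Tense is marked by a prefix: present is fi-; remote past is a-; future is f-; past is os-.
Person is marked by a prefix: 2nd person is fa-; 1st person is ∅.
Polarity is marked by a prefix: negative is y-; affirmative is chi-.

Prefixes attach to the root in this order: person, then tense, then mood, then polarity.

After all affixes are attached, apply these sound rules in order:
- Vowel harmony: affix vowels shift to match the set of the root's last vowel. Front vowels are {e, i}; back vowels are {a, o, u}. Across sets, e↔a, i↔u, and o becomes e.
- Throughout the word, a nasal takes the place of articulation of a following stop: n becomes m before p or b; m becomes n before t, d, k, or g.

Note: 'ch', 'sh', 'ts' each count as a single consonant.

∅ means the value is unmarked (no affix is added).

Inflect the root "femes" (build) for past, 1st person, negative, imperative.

person = 1st person: zero marking, form stays femes.
Attach tense past os- → osfemes.
Attach mood imperative yi- → yiosfemes.
Attach polarity negative y- → yyiosfemes.
Apply vowel harmony: yyiosfemes → yyiesfemes.
Nasal assimilation: no change.

yyiesfemes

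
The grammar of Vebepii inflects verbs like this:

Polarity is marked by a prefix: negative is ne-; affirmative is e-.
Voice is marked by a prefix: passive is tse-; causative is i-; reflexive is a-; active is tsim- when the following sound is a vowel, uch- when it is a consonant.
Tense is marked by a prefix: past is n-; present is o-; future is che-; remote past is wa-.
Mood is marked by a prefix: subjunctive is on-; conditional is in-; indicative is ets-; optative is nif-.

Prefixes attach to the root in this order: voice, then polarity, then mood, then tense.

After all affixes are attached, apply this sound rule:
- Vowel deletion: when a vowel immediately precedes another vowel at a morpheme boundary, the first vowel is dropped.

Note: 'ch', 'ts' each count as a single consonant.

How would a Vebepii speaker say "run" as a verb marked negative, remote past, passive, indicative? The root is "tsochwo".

wetsnetsetsochwo

Attach voice passive tse- → tsetsochwo.
Attach polarity negative ne- → netsetsochwo.
Attach mood indicative ets- → etsnetsetsochwo.
Attach tense remote past wa- → waetsnetsetsochwo.
Apply vowel deletion: waetsnetsetsochwo → wetsnetsetsochwo.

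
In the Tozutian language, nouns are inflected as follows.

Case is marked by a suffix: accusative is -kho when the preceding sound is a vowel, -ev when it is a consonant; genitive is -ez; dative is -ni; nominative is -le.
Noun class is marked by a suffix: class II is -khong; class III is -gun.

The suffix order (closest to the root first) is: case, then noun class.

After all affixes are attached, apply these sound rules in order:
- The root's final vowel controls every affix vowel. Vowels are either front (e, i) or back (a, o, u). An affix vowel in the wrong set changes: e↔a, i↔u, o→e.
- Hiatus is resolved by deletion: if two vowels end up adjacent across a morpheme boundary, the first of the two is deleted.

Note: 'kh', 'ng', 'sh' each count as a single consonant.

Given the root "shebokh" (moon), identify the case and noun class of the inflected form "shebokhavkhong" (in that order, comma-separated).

Segment: shebokh-ev-khong.
case: -kho/ev → accusative.
noun class: -khong → class II.

accusative, class II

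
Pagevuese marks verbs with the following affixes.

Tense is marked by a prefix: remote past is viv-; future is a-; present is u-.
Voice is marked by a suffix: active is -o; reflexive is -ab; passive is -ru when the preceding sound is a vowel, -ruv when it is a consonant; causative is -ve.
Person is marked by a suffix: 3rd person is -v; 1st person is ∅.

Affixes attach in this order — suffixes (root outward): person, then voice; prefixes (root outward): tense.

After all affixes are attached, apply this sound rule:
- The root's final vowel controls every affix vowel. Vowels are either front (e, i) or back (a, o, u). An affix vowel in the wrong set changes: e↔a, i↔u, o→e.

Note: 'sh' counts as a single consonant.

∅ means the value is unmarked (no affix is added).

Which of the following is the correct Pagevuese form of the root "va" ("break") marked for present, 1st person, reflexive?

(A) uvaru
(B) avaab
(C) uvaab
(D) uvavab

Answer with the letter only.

C

person = 1st person: zero marking, form stays va.
Attach tense present u- → uva.
Attach voice reflexive -ab → uvaab.
Vowel harmony: no change.
So the correct form is uvaab, option (C).
(D) uvavab is wrong: it uses 3rd person instead of 1st person for person.
(A) uvaru is wrong: it uses passive instead of reflexive for voice.
(B) avaab is wrong: it uses future instead of present for tense.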